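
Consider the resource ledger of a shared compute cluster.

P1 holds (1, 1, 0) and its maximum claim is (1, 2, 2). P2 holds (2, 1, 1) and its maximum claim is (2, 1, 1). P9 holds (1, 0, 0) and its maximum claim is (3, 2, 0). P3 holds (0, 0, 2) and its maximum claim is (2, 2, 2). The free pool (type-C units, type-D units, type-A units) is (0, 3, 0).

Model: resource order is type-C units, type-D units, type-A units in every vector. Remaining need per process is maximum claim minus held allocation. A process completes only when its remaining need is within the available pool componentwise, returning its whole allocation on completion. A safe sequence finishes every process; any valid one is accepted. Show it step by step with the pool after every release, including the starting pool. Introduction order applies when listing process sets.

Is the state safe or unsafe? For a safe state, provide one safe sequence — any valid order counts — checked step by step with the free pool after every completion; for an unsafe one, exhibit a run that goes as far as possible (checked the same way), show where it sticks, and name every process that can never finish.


SAFE. One safe sequence: P2, P3, P9, P1.
Key observation: P3 marks the first exact bind of the order: its need (2, 2, 0) fits the free (2, 4, 1) with zero slack on a requested resource.
Step-by-step check:
  pool = (0, 3, 0)
  run P2 (needs (0, 0, 0), free (0, 3, 0)); after release of (2, 1, 1) the pool is (2, 4, 1)
  run P3 (needs (2, 2, 0), free (2, 4, 1)); after release of (0, 0, 2) the pool is (2, 4, 3)
  run P9 (needs (2, 2, 0), free (2, 4, 3)); after release of (1, 0, 0) the pool is (3, 4, 3)
  run P1 (needs (0, 1, 2), free (3, 4, 3)); after release of (1, 1, 0) the pool is (4, 5, 3)


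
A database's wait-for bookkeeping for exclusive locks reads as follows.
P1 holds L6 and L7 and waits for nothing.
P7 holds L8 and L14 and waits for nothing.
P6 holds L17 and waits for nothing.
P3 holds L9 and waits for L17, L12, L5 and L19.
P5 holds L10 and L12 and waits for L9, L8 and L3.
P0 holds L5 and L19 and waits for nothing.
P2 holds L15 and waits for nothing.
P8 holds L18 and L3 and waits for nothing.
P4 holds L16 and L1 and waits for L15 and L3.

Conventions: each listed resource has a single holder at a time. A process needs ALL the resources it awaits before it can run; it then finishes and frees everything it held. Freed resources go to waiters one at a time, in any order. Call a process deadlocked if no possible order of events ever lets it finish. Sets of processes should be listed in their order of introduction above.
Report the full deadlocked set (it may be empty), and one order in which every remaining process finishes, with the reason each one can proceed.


Deadlocked: P3 and P5.
Key observation: the knot is the closed ring of waits P3 -> P5 -> P3; no other process is dragged down with it.
A valid finishing order for the others: P0, P1, P2, P6, P7, P8, P4.
Step-by-step check:
  P0 waits on nothing -> runs at once and releases L5 and L19
  P1 waits on nothing -> runs at once and releases L6 and L7
  P2 waits on nothing -> runs at once and releases L15
  P6 waits on nothing -> runs at once and releases L17
  P7 waits on nothing -> runs at once and releases L8 and L14
  P8 waits on nothing -> runs at once and releases L18 and L3
  P4: everything it awaited (L15 and L3) is free; runs, freeing L16 and L1


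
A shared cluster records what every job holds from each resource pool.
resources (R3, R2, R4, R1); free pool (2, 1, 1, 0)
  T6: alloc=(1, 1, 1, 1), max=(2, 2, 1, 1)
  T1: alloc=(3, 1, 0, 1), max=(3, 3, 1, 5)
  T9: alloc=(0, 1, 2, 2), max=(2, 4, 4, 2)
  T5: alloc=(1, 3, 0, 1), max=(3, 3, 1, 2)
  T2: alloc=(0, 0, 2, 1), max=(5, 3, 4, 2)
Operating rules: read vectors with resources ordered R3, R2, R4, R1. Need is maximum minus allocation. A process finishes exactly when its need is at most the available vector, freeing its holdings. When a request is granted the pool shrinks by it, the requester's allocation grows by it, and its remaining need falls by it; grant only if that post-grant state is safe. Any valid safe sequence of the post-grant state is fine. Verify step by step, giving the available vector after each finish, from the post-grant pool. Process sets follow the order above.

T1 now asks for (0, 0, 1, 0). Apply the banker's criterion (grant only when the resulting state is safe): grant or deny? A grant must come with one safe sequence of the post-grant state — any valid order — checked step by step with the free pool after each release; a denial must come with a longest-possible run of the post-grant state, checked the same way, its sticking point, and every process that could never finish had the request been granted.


DENY — the pretend-granted state is unsafe.
Key observation: after T6, T5 the pool peaks at (4, 5, 1, 2), and each blocked process is short somewhere: T1 on R1; T9 on R4; T2 on R3, R4.
On the post-grant state, T6, T5 is a maximal run — nothing extends it. Step-by-step check:
  pool = (2, 1, 0, 0)
  T6 needs (1, 1, 0, 0) <= (2, 1, 0, 0) -> finishes; pool += (1, 1, 1, 1) = (3, 2, 1, 1)
  T5 needs (2, 0, 1, 1) <= (3, 2, 1, 1) -> finishes; pool += (1, 3, 0, 1) = (4, 5, 1, 2)
  T1 cannot run: need (0, 2, 0, 4) vs free (4, 5, 1, 2) (insufficient R1)
  T9 cannot run: need (2, 3, 2, 0) vs free (4, 5, 1, 2) (insufficient R4)
  T2 cannot run: need (5, 3, 2, 1) vs free (4, 5, 1, 2) (insufficient R3 and R4)
Had the request been granted, T1, T9 and T2 could never finish.


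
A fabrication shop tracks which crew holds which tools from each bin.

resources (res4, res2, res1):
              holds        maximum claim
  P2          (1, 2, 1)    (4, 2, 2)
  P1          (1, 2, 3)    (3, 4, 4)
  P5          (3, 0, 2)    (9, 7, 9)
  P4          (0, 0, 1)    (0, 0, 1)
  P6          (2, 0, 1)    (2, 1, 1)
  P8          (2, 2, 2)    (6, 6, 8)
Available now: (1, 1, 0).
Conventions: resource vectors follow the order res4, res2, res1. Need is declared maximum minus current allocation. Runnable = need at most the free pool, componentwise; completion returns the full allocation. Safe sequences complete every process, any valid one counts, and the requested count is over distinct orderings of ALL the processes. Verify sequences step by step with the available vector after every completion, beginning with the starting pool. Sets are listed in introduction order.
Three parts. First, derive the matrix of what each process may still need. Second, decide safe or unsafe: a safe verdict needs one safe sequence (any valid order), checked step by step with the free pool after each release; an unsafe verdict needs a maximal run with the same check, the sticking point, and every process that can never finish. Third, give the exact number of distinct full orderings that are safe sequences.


(1) Need matrix, components ordered res4, res2, res1:
  P2: (3, 0, 1)
  P1: (2, 2, 1)
  P5: (6, 7, 7)
  P4: (0, 0, 0)
  P6: (0, 1, 0)
  P8: (4, 4, 6)
(2) SAFE. One safe sequence: P6, P2, P4, P1, P8, P5.
Key observation: at P6 the run first touches a limit — (0, 1, 0) against (1, 1, 0), exact on a resource it actually requests.
Check, step by step:
  pool = (1, 1, 0)
  run P6 (needs (0, 1, 0), free (1, 1, 0)); after release of (2, 0, 1) the pool is (3, 1, 1)
  run P2 (needs (3, 0, 1), free (3, 1, 1)); after release of (1, 2, 1) the pool is (4, 3, 2)
  run P4 (needs (0, 0, 0), free (4, 3, 2)); after release of (0, 0, 1) the pool is (4, 3, 3)
  run P1 (needs (2, 2, 1), free (4, 3, 3)); after release of (1, 2, 3) the pool is (5, 5, 6)
  run P8 (needs (4, 4, 6), free (5, 5, 6)); after release of (2, 2, 2) the pool is (7, 7, 8)
  run P5 (needs (6, 7, 7), free (7, 7, 8)); after release of (3, 0, 2) the pool is (10, 7, 10)
(3) Exactly 4 of the possible complete orderings are safe sequences.


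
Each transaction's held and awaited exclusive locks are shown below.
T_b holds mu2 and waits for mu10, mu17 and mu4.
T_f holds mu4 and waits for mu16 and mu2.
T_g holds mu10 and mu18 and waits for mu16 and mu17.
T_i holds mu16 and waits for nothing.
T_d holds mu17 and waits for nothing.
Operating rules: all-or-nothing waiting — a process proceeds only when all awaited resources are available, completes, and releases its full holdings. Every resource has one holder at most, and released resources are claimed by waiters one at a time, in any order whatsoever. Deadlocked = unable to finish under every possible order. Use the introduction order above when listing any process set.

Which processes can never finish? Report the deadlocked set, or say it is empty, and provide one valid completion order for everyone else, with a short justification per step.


Deadlocked set: T_b and T_f.
Key observation: T_b -> T_f -> T_b is a circular wait — nothing in it can go first; no other process is dragged down with it.
A valid finishing order for the others: T_i, T_d, T_g.
Check, step by step:
  T_i: no waits; runs immediately, freeing mu16
  T_d: no waits; runs immediately, freeing mu17
  T_g waits on mu16 and mu17 — all released -> runs and releases mu10 and mu18


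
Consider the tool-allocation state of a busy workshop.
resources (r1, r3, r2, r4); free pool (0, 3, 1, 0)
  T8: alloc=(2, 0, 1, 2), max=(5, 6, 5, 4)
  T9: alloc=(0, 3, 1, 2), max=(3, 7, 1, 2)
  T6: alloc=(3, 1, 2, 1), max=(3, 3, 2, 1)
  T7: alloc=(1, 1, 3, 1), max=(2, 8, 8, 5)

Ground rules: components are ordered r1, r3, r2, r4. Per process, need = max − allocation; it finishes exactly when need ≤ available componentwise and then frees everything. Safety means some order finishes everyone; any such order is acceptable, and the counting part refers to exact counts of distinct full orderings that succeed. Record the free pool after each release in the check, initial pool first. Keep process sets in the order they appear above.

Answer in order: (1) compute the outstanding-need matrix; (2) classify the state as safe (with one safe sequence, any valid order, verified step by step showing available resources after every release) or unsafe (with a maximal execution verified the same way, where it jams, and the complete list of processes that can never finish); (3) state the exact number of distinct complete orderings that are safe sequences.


(1) Outstanding need per process (order r1, r3, r2, r4):
  T8: (3, 6, 4, 2)
  T9: (3, 4, 0, 0)
  T6: (0, 2, 0, 0)
  T7: (1, 7, 5, 4)
(2) SAFE — a valid safe sequence is T6, T9, T8, T7.
Key observation: at T9 the run first touches a limit — (3, 4, 0, 0) against (3, 4, 3, 1), exact on a resource it actually requests.
Check, step by step:
  pool = (0, 3, 1, 0)
  T6 needs (0, 2, 0, 0) <= (0, 3, 1, 0) -> finishes; pool += (3, 1, 2, 1) = (3, 4, 3, 1)
  T9 needs (3, 4, 0, 0) <= (3, 4, 3, 1) -> finishes; pool += (0, 3, 1, 2) = (3, 7, 4, 3)
  T8 needs (3, 6, 4, 2) <= (3, 7, 4, 3) -> finishes; pool += (2, 0, 1, 2) = (5, 7, 5, 5)
  T7 needs (1, 7, 5, 4) <= (5, 7, 5, 5) -> finishes; pool += (1, 1, 3, 1) = (6, 8, 8, 6)
(3) Exactly 1 of the possible complete orderings is a safe sequence.


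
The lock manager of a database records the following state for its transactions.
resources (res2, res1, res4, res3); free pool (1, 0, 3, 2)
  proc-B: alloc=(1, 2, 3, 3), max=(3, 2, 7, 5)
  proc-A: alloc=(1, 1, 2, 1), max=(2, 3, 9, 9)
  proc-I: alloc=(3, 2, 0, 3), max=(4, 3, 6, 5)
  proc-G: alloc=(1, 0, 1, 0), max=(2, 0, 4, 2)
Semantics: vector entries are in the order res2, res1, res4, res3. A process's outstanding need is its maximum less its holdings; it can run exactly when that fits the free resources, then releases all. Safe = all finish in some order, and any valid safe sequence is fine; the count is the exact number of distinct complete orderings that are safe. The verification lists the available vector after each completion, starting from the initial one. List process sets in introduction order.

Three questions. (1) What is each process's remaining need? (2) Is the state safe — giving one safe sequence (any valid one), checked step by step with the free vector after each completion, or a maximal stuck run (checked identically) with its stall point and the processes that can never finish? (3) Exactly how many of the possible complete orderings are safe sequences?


(1) Outstanding need per process (order res2, res1, res4, res3):
  proc-B: (2, 0, 4, 2)
  proc-A: (1, 2, 7, 8)
  proc-I: (1, 1, 6, 2)
  proc-G: (1, 0, 3, 2)
(2) The state is SAFE; one workable sequence: proc-G, proc-B, proc-I, proc-A.
Key observation: proc-G is the earliest step where a requested resource binds exactly: need (1, 0, 3, 2), pool (1, 0, 3, 2) at its turn.
Check, step by step:
  pool = (1, 0, 3, 2)
  run proc-G (needs (1, 0, 3, 2), free (1, 0, 3, 2)); after release of (1, 0, 1, 0) the pool is (2, 0, 4, 2)
  run proc-B (needs (2, 0, 4, 2), free (2, 0, 4, 2)); after release of (1, 2, 3, 3) the pool is (3, 2, 7, 5)
  run proc-I (needs (1, 1, 6, 2), free (3, 2, 7, 5)); after release of (3, 2, 0, 3) the pool is (6, 4, 7, 8)
  run proc-A (needs (1, 2, 7, 8), free (6, 4, 7, 8)); after release of (1, 1, 2, 1) the pool is (7, 5, 9, 9)
(3) The exact count: 1 of the possible complete orderings is a safe sequence.


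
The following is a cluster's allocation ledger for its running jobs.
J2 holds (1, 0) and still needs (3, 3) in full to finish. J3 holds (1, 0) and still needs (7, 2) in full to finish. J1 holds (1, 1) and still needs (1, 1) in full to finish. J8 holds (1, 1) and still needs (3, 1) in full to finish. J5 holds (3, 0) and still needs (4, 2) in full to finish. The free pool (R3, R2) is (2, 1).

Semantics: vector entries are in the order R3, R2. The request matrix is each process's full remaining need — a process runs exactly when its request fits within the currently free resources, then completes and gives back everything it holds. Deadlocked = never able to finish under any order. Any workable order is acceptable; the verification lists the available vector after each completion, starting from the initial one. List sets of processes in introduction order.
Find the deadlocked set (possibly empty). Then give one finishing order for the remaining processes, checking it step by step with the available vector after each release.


The deadlocked set is empty.
Key observation: J1 can run right away; the returned allocation unlocks the remaining processes in turn.
A valid finishing order for the others: J1, J8, J5, J3, J2. Step-by-step check:
  pool = (2, 1)
  J1: need (1, 1) fits (2, 1); releases (1, 1), pool now (3, 2)
  J8: need (3, 1) fits (3, 2); releases (1, 1), pool now (4, 3)
  J5: need (4, 2) fits (4, 3); releases (3, 0), pool now (7, 3)
  J3: need (7, 2) fits (7, 3); releases (1, 0), pool now (8, 3)
  J2: need (3, 3) fits (8, 3); releases (1, 0), pool now (9, 3)


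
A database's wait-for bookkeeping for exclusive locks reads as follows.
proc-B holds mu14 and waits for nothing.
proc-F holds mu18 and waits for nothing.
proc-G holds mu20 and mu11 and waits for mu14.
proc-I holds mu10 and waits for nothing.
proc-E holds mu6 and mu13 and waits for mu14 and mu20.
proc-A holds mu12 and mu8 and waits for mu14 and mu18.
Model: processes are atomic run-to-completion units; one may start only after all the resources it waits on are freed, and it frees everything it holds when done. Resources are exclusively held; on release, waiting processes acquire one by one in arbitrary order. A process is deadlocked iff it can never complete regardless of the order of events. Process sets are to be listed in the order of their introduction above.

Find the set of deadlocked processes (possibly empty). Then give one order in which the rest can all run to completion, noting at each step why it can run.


No process is deadlocked.
Key observation: the wait relation is loop-free; peeling off processes with no waits unwinds the whole state.
The rest can finish in the order proc-F, proc-B, proc-G, proc-I, proc-A, proc-E.
Check, step by step:
  run proc-F (it waits on nothing); releases mu18
  run proc-B (it waits on nothing); releases mu14
  proc-G: everything it awaited (mu14) is free; runs, freeing mu20 and mu11
  run proc-I (it waits on nothing); releases mu10
  proc-A: everything it awaited (mu14 and mu18) is free; runs, freeing mu12 and mu8
  proc-E: everything it awaited (mu14 and mu20) is free; runs, freeing mu6 and mu13


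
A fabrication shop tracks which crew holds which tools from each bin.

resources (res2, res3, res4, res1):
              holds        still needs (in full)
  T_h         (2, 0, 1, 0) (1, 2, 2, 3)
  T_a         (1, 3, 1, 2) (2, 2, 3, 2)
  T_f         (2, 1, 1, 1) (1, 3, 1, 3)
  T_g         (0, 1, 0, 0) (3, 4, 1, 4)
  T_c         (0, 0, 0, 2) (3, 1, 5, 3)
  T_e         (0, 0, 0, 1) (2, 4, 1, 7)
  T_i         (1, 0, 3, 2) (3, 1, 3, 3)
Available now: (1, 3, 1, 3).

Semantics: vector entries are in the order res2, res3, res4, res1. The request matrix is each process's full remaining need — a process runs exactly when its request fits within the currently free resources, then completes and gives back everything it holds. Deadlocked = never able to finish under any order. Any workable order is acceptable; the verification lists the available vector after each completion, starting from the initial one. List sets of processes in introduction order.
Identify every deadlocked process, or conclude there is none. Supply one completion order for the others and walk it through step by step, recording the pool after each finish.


The deadlocked set is empty.
Key observation: starting with T_f, each completion frees enough for the next — no one is permanently blocked.
The rest can finish in the order T_f, T_h, T_a, T_i, T_g, T_e, T_c. Walking it through:
  pool = (1, 3, 1, 3)
  T_f needs (1, 3, 1, 3) <= (1, 3, 1, 3) -> finishes; pool += (2, 1, 1, 1) = (3, 4, 2, 4)
  T_h needs (1, 2, 2, 3) <= (3, 4, 2, 4) -> finishes; pool += (2, 0, 1, 0) = (5, 4, 3, 4)
  T_a needs (2, 2, 3, 2) <= (5, 4, 3, 4) -> finishes; pool += (1, 3, 1, 2) = (6, 7, 4, 6)
  T_i needs (3, 1, 3, 3) <= (6, 7, 4, 6) -> finishes; pool += (1, 0, 3, 2) = (7, 7, 7, 8)
  T_g needs (3, 4, 1, 4) <= (7, 7, 7, 8) -> finishes; pool += (0, 1, 0, 0) = (7, 8, 7, 8)
  T_e needs (2, 4, 1, 7) <= (7, 8, 7, 8) -> finishes; pool += (0, 0, 0, 1) = (7, 8, 7, 9)
  T_c needs (3, 1, 5, 3) <= (7, 8, 7, 9) -> finishes; pool += (0, 0, 0, 2) = (7, 8, 7, 11)


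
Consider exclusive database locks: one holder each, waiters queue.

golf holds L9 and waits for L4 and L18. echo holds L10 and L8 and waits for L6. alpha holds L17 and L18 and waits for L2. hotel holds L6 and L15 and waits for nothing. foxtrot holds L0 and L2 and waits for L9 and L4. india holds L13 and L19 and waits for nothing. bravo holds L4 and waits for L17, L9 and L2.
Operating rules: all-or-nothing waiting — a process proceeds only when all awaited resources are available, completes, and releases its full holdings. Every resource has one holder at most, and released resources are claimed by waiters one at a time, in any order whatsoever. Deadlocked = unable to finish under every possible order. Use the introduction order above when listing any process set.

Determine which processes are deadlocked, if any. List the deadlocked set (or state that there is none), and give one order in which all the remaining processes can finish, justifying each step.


The deadlocked set is golf, alpha, foxtrot and bravo.
Key observation: the waits loop around golf -> alpha -> foxtrot -> golf with no way out; bravo is caught in further circular waits.
One completion order for the rest: hotel, echo, india.
Check, step by step:
  hotel waits on nothing -> runs at once and releases L6 and L15
  echo: everything it awaited (L6) is free; runs, freeing L10 and L8
  india waits on nothing -> runs at once and releases L13 and L19


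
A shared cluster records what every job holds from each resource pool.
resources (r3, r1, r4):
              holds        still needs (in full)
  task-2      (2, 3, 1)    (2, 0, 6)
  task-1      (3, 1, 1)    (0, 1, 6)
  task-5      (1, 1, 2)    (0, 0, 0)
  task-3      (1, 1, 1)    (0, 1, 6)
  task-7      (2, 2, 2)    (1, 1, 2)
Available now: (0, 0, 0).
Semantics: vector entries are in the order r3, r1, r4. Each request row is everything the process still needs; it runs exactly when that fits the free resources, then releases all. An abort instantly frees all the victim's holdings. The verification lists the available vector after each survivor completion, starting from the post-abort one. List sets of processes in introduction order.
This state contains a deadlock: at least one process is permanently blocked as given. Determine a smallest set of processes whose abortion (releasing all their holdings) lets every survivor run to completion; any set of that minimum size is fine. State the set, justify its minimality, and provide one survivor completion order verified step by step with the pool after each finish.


Abort task-2 and task-1.
Key observation: task-3 had no path to completion before; after the abort of task-2 and task-1 ((5, 4, 2) returned), step 3 is where it fits.
Why nothing smaller works — every single abort fails: task-2 alone leaves task-1 blocked (short on r4); task-1 alone leaves task-2 blocked (short on r4); task-5 alone leaves task-2 blocked (short on r4); task-3 alone leaves task-2 blocked (short on r4); task-7 alone leaves task-2 blocked (short on r4).
One survivor order: task-5, task-7, task-3. Verifying each step (post-abort pool first):
  pool = (5, 4, 2)
  task-5 needs (0, 0, 0) <= (5, 4, 2) -> finishes; pool += (1, 1, 2) = (6, 5, 4)
  task-7 needs (1, 1, 2) <= (6, 5, 4) -> finishes; pool += (2, 2, 2) = (8, 7, 6)
  task-3 needs (0, 1, 6) <= (8, 7, 6) -> finishes; pool += (1, 1, 1) = (9, 8, 7)


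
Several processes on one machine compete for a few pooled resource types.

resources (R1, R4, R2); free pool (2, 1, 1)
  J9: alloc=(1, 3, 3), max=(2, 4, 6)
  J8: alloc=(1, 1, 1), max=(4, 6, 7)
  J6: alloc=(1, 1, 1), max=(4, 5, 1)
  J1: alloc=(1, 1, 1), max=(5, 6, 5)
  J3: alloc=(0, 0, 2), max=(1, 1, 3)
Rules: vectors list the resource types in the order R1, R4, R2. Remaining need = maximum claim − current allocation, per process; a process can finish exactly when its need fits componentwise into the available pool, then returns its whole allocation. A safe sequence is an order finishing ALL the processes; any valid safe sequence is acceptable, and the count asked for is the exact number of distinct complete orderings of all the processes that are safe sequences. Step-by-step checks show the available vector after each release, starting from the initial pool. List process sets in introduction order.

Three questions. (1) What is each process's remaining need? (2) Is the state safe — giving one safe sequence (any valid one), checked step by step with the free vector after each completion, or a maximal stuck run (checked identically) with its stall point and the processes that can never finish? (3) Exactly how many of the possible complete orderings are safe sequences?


(1) Remaining need (order R1, R4, R2):
  J9: (1, 1, 3)
  J8: (3, 5, 6)
  J6: (3, 4, 0)
  J1: (4, 5, 4)
  J3: (1, 1, 1)
(2) SAFE — a valid safe sequence is J3, J9, J6, J8, J1.
Key observation: reading the order forward, J3 is the first process whose need (1, 1, 1) meets the free pool (2, 1, 1) exactly on a resource it requests.
Walking it through:
  pool = (2, 1, 1)
  J3: need (1, 1, 1) fits (2, 1, 1); releases (0, 0, 2), pool now (2, 1, 3)
  J9: need (1, 1, 3) fits (2, 1, 3); releases (1, 3, 3), pool now (3, 4, 6)
  J6: need (3, 4, 0) fits (3, 4, 6); releases (1, 1, 1), pool now (4, 5, 7)
  J8: need (3, 5, 6) fits (4, 5, 7); releases (1, 1, 1), pool now (5, 6, 8)
  J1: need (4, 5, 4) fits (5, 6, 8); releases (1, 1, 1), pool now (6, 7, 9)
(3) Exactly 2 of the possible complete orderings are safe sequences.


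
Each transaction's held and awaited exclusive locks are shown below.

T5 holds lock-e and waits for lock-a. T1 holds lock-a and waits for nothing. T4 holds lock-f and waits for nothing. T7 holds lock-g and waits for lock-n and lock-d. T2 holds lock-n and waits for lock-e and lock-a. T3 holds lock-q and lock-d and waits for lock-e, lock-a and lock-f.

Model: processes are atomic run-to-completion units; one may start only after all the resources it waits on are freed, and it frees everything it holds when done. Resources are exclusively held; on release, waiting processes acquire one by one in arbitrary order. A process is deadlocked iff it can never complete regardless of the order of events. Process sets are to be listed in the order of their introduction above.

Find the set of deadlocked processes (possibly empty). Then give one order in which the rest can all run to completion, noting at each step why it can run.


No process is deadlocked.
Key observation: the wait graph is acyclic; completion cascades from the unblocked processes through everyone else.
A valid finishing order for the others: T4, T1, T5, T2, T3, T7.
Walking it through:
  run T4 (it waits on nothing); releases lock-f
  run T1 (it waits on nothing); releases lock-a
  T5 waits on lock-a — all released -> runs and releases lock-e
  T2 waits on lock-e and lock-a — all released -> runs and releases lock-n
  T3 waits on lock-e, lock-a and lock-f — all released -> runs and releases lock-q and lock-d
  T7 waits on lock-n and lock-d — all released -> runs and releases lock-g


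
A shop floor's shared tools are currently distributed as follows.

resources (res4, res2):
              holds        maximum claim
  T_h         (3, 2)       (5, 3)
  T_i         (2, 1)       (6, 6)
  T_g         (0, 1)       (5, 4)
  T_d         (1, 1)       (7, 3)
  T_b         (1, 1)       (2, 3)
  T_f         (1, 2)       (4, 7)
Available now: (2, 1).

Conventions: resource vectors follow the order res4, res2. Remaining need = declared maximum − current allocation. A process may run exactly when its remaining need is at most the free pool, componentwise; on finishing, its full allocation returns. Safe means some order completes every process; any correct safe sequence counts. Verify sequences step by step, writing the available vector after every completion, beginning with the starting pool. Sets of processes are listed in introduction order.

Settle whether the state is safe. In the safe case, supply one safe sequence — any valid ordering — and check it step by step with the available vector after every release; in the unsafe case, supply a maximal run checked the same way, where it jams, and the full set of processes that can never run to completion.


SAFE, for example via the order T_h, T_g, T_b, T_i, T_f, T_d.
Key observation: T_h marks the first exact bind of the order: its need (2, 1) fits the free (2, 1) with zero slack on a requested resource.
Walking it through:
  pool = (2, 1)
  T_h: need (2, 1) fits (2, 1); releases (3, 2), pool now (5, 3)
  T_g: need (5, 3) fits (5, 3); releases (0, 1), pool now (5, 4)
  T_b: need (1, 2) fits (5, 4); releases (1, 1), pool now (6, 5)
  T_i: need (4, 5) fits (6, 5); releases (2, 1), pool now (8, 6)
  T_f: need (3, 5) fits (8, 6); releases (1, 2), pool now (9, 8)
  T_d: need (6, 2) fits (9, 8); releases (1, 1), pool now (10, 9)


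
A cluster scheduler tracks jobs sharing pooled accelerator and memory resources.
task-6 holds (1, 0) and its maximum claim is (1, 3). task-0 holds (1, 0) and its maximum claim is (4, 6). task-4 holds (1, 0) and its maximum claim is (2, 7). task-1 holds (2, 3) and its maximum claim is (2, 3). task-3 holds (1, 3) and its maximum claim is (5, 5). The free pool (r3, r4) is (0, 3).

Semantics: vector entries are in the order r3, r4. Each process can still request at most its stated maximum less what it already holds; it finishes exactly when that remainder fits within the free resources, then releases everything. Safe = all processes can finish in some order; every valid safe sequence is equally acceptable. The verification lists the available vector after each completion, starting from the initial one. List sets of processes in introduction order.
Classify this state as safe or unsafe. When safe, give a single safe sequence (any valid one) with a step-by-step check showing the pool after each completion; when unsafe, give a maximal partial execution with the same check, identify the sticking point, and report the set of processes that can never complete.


SAFE — a valid safe sequence is task-1, task-6, task-0, task-3, task-4.
Key observation: task-0 is the earliest step where a requested resource binds exactly: need (3, 6), pool (3, 6) at its turn.
Check, step by step:
  pool = (0, 3)
  task-1 needs (0, 0) <= (0, 3) -> finishes; pool += (2, 3) = (2, 6)
  task-6 needs (0, 3) <= (2, 6) -> finishes; pool += (1, 0) = (3, 6)
  task-0 needs (3, 6) <= (3, 6) -> finishes; pool += (1, 0) = (4, 6)
  task-3 needs (4, 2) <= (4, 6) -> finishes; pool += (1, 3) = (5, 9)
  task-4 needs (1, 7) <= (5, 9) -> finishes; pool += (1, 0) = (6, 9)


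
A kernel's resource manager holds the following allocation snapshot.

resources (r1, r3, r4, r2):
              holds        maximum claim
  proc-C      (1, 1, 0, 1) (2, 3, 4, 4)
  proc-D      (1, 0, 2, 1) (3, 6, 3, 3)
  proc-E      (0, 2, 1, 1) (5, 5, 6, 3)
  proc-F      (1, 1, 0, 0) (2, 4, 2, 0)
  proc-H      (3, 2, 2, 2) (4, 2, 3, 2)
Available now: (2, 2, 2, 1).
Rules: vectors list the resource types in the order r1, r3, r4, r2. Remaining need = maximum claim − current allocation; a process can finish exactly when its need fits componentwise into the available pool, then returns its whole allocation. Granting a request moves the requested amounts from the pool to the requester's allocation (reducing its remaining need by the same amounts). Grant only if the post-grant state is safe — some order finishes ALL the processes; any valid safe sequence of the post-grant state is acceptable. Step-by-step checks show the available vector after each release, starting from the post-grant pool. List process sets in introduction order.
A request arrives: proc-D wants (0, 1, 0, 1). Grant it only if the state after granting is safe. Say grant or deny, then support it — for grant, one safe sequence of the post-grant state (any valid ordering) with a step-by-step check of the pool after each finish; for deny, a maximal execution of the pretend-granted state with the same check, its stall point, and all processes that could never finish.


DENY. Granting would leave the state unsafe.
Key observation: after proc-H, proc-F the pool peaks at (6, 4, 4, 2), and each blocked process is short somewhere: proc-C on r2; proc-D on r3; proc-E on r4.
On the post-grant state, proc-H, proc-F is a maximal run — nothing extends it. Check, step by step:
  pool = (2, 1, 2, 0)
  run proc-H (needs (1, 0, 1, 0), free (2, 1, 2, 0)); after release of (3, 2, 2, 2) the pool is (5, 3, 4, 2)
  run proc-F (needs (1, 3, 2, 0), free (5, 3, 4, 2)); after release of (1, 1, 0, 0) the pool is (6, 4, 4, 2)
  proc-C still needs (1, 2, 4, 3) but only (6, 4, 4, 2) is free — short on r2
  proc-D still needs (2, 5, 1, 1) but only (6, 4, 4, 2) is free — short on r3
  proc-E still needs (5, 3, 5, 2) but only (6, 4, 4, 2) is free — short on r4
Had the request been granted, proc-C, proc-D and proc-E could never finish.


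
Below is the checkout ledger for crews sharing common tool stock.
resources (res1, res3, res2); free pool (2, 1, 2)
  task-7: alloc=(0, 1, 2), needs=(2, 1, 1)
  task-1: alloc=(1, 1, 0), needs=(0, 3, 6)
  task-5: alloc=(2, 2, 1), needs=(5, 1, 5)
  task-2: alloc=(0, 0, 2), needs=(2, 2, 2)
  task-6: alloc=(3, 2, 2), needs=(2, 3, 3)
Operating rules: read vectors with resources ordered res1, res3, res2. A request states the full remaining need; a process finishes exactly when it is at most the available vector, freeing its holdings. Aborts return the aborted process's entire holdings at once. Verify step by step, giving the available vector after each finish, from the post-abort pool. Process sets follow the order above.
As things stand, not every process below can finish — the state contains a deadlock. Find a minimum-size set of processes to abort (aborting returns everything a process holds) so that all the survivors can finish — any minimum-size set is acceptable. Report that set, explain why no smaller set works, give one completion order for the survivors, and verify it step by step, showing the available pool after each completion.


The answer: abort task-5.
Key observation: before aborting task-5, task-6 was permanently blocked — no order could ever run it; afterwards it completes at step 2.
Minimality: the empty abort set fails — the state is deadlocked as it stands.
The survivors complete as task-2, task-6, task-7, task-1. Step-by-step check (starting from the post-abort pool):
  pool = (4, 3, 3)
  task-2: need (2, 2, 2) fits (4, 3, 3); releases (0, 0, 2), pool now (4, 3, 5)
  task-6: need (2, 3, 3) fits (4, 3, 5); releases (3, 2, 2), pool now (7, 5, 7)
  task-7: need (2, 1, 1) fits (7, 5, 7); releases (0, 1, 2), pool now (7, 6, 9)
  task-1: need (0, 3, 6) fits (7, 6, 9); releases (1, 1, 0), pool now (8, 7, 9)


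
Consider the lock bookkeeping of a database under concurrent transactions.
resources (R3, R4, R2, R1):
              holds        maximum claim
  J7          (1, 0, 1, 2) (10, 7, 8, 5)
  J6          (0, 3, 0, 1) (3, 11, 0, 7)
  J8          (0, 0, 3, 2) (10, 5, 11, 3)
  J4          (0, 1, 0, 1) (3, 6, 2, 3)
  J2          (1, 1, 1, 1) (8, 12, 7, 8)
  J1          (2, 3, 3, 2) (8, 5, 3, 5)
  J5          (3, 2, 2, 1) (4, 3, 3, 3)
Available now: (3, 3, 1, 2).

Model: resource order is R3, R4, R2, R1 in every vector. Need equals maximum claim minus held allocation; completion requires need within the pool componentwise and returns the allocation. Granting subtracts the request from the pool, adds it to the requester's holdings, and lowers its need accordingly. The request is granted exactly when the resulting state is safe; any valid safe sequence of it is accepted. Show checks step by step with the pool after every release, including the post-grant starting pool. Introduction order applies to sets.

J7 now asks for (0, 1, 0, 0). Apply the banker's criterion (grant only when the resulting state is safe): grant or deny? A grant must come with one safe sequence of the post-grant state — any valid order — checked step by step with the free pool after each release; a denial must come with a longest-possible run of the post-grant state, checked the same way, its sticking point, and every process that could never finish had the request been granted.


GRANT. The post-grant state is safe; one safe sequence: J5, J1, J4, J6, J2, J7, J8.
Key observation: (3, 2, 1, 2) free after granting still covers J5 first, and each release covers the next.
Step-by-step check of the post-grant state:
  pool = (3, 2, 1, 2)
  J5 needs (1, 1, 1, 2) <= (3, 2, 1, 2) -> finishes; pool += (3, 2, 2, 1) = (6, 4, 3, 3)
  J1 needs (6, 2, 0, 3) <= (6, 4, 3, 3) -> finishes; pool += (2, 3, 3, 2) = (8, 7, 6, 5)
  J4 needs (3, 5, 2, 2) <= (8, 7, 6, 5) -> finishes; pool += (0, 1, 0, 1) = (8, 8, 6, 6)
  J6 needs (3, 8, 0, 6) <= (8, 8, 6, 6) -> finishes; pool += (0, 3, 0, 1) = (8, 11, 6, 7)
  J2 needs (7, 11, 6, 7) <= (8, 11, 6, 7) -> finishes; pool += (1, 1, 1, 1) = (9, 12, 7, 8)
  J7 needs (9, 6, 7, 3) <= (9, 12, 7, 8) -> finishes; pool += (1, 1, 1, 2) = (10, 13, 8, 10)
  J8 needs (10, 5, 8, 1) <= (10, 13, 8, 10) -> finishes; pool += (0, 0, 3, 2) = (10, 13, 11, 12)


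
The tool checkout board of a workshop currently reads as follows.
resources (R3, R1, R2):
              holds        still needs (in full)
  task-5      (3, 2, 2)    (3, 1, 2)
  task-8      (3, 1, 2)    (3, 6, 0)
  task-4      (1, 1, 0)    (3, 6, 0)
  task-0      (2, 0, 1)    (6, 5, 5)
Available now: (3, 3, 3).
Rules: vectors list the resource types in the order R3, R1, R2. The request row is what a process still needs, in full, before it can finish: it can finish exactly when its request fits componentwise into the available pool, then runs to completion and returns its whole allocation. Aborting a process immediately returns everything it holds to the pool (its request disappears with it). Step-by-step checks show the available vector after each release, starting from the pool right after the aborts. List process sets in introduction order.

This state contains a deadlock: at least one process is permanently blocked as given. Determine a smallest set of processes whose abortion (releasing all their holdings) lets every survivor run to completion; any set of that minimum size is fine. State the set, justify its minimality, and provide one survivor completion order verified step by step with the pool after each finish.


Minimum abort set: task-4.
Key observation: the deadlocked task-8 becomes finishable only because task-4 released (1, 1, 0); it completes at step 2 below.
Minimality: the empty abort set fails — the state is deadlocked as it stands.
Survivors finish in the order: task-5, task-8, task-0. Step-by-step check (pool after the aborts first):
  pool = (4, 4, 3)
  task-5: need (3, 1, 2) fits (4, 4, 3); releases (3, 2, 2), pool now (7, 6, 5)
  task-8: need (3, 6, 0) fits (7, 6, 5); releases (3, 1, 2), pool now (10, 7, 7)
  task-0: need (6, 5, 5) fits (10, 7, 7); releases (2, 0, 1), pool now (12, 7, 8)


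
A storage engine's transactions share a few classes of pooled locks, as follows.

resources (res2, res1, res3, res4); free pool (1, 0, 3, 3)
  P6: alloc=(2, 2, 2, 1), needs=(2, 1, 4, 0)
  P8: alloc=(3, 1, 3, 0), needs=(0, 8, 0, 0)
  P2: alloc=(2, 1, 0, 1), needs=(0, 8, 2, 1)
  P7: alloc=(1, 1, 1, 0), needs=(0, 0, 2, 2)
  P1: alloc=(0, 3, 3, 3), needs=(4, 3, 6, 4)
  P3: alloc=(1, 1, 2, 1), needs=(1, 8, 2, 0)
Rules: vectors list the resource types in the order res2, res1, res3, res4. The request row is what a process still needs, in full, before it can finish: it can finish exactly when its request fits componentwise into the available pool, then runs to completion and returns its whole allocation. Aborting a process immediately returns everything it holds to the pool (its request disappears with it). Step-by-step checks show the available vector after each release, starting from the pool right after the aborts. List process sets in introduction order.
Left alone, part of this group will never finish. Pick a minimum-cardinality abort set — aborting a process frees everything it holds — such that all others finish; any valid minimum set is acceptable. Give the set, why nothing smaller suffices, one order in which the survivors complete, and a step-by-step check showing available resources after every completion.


Minimum abort set: P2 and P3.
Key observation: no ordering could ever have run P8 before the abort of P2 and P3; with (3, 2, 2, 2) back in the pool it fits at step 4.
No one abort is enough; case by case: P6 alone leaves P8 blocked (short on res1); P8 alone leaves P2 blocked (short on res1); P2 alone leaves P8 blocked (short on res1); P7 alone leaves P8 blocked (short on res1); P1 alone leaves P8 blocked (short on res1); P3 alone leaves P8 blocked (short on res1).
The survivors complete as P6, P7, P1, P8. Check, step by step (starting from the post-abort pool):
  pool = (4, 2, 5, 5)
  run P6 (needs (2, 1, 4, 0), free (4, 2, 5, 5)); after release of (2, 2, 2, 1) the pool is (6, 4, 7, 6)
  run P7 (needs (0, 0, 2, 2), free (6, 4, 7, 6)); after release of (1, 1, 1, 0) the pool is (7, 5, 8, 6)
  run P1 (needs (4, 3, 6, 4), free (7, 5, 8, 6)); after release of (0, 3, 3, 3) the pool is (7, 8, 11, 9)
  run P8 (needs (0, 8, 0, 0), free (7, 8, 11, 9)); after release of (3, 1, 3, 0) the pool is (10, 9, 14, 9)


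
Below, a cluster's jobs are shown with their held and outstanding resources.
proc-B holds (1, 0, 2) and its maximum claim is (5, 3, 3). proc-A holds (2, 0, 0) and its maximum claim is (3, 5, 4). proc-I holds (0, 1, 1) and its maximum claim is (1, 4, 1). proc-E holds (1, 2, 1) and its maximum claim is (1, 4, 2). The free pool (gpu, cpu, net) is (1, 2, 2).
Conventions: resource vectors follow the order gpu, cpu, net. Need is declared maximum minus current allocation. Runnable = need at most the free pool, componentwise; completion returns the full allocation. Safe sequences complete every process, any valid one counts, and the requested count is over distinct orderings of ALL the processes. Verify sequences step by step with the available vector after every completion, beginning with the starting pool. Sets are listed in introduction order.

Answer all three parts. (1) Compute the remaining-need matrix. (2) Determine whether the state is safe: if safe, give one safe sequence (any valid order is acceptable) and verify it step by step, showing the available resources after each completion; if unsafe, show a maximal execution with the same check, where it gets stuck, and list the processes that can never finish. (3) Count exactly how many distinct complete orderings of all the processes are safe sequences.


(1) Need matrix, components ordered gpu, cpu, net:
  proc-B: (4, 3, 1)
  proc-A: (1, 5, 4)
  proc-I: (1, 3, 0)
  proc-E: (0, 2, 1)
(2) SAFE — a valid safe sequence is proc-E, proc-I, proc-A, proc-B.
Key observation: proc-E marks the first exact bind of the order: its need (0, 2, 1) fits the free (1, 2, 2) with zero slack on a requested resource.
Check, step by step:
  pool = (1, 2, 2)
  proc-E needs (0, 2, 1) <= (1, 2, 2) -> finishes; pool += (1, 2, 1) = (2, 4, 3)
  proc-I needs (1, 3, 0) <= (2, 4, 3) -> finishes; pool += (0, 1, 1) = (2, 5, 4)
  proc-A needs (1, 5, 4) <= (2, 5, 4) -> finishes; pool += (2, 0, 0) = (4, 5, 4)
  proc-B needs (4, 3, 1) <= (4, 5, 4) -> finishes; pool += (1, 0, 2) = (5, 5, 6)
(3) Exactly 1 of the possible complete orderings is a safe sequence.
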